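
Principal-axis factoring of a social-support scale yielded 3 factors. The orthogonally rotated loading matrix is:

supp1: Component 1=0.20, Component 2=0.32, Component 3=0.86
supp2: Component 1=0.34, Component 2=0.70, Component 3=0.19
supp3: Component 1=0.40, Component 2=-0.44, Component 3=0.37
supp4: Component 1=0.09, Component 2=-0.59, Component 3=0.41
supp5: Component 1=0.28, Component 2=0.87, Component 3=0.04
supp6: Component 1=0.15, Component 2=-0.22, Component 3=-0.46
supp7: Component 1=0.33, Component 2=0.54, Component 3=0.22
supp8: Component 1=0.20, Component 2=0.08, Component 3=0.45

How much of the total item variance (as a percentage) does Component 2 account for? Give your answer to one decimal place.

SS loadings for Component 2 = 0.32² + 0.70² + (-0.44)² + (-0.59)² + 0.87² + (-0.22)² + 0.54² + 0.08² = 2.2374
With 8 standardized items, total variance = 8. Proportion = 2.2374/8 = 0.2797 → 27.97%.

28.0%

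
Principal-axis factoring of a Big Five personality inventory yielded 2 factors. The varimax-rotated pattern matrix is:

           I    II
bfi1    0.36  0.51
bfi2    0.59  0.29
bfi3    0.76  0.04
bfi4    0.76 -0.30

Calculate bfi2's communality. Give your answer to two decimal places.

0.43

h² = 0.59² + 0.29² = 0.3481 + 0.0841 = 0.4322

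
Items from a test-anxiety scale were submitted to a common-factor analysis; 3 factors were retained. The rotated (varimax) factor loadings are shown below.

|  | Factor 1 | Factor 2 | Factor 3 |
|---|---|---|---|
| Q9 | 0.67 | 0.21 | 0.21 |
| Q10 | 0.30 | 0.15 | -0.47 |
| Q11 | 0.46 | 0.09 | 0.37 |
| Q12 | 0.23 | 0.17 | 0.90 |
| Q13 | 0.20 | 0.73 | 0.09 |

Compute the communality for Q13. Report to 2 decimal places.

0.58

h² = 0.20² + 0.73² + 0.09² = 0.0400 + 0.5329 + 0.0081 = 0.5810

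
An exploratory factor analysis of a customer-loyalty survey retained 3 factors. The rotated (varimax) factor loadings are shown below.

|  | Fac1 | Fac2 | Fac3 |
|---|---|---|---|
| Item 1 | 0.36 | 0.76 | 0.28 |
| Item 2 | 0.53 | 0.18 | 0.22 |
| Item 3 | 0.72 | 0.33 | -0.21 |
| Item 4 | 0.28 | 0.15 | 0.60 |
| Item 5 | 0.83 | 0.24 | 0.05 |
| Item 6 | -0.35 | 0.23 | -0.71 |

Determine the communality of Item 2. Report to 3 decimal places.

0.362

h² = 0.53² + 0.18² + 0.22² = 0.2809 + 0.0324 + 0.0484 = 0.3617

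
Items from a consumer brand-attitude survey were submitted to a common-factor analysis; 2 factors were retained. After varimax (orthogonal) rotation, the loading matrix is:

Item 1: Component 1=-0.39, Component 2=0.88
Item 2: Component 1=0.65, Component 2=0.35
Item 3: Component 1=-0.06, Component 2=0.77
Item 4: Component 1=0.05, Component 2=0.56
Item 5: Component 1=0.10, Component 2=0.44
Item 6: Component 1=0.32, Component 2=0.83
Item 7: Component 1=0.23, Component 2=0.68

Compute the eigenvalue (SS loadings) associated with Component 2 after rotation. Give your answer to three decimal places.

SS loadings for Component 2 = 0.88² + 0.35² + 0.77² + 0.56² + 0.44² + 0.83² + 0.68² = 0.7744 + 0.1225 + 0.5929 + 0.3136 + 0.1936 + 0.6889 + 0.4624 = 3.1483

3.148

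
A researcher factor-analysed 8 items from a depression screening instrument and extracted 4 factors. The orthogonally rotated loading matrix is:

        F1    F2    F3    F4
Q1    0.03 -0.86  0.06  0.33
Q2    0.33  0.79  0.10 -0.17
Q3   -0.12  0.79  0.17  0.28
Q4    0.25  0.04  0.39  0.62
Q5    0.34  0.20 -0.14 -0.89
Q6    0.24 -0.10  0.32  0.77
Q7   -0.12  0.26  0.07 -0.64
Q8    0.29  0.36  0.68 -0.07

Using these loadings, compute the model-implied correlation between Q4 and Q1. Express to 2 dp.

r̂ = Σ λ_i·λ_j across factors = (0.25)(0.03) + (0.04)(-0.86) + (0.39)(0.06) + (0.62)(0.33)
  = +0.0075 -0.0344 +0.0234 +0.2046 = 0.2011

0.20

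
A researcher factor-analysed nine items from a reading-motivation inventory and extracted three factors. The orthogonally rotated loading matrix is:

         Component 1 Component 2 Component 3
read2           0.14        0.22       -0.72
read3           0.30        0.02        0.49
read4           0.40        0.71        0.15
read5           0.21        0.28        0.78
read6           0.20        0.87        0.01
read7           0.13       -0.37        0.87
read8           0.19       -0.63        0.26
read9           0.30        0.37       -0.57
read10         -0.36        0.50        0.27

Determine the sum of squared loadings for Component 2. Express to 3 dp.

2.309

SS loadings for Component 2 = 0.22² + 0.02² + 0.71² + 0.28² + 0.87² + (-0.37)² + (-0.63)² + 0.37² + 0.50² = 0.0484 + 0.0004 + 0.5041 + 0.0784 + 0.7569 + 0.1369 + 0.3969 + 0.1369 + 0.2500 = 2.3089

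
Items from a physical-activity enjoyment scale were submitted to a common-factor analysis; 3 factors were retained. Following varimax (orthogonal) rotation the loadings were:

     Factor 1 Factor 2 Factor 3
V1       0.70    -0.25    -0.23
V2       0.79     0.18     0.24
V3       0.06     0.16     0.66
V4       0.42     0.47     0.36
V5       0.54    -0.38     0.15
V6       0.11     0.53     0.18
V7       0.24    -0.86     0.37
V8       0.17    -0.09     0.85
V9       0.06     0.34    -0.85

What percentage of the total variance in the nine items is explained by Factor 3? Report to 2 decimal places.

SS loadings for Factor 3 = (-0.23)² + 0.24² + 0.66² + 0.36² + 0.15² + 0.18² + 0.37² + 0.85² + (-0.85)² = 2.3125
With 9 standardized items, total variance = 9. Proportion = 2.3125/9 = 0.2569 → 25.69%.

25.69%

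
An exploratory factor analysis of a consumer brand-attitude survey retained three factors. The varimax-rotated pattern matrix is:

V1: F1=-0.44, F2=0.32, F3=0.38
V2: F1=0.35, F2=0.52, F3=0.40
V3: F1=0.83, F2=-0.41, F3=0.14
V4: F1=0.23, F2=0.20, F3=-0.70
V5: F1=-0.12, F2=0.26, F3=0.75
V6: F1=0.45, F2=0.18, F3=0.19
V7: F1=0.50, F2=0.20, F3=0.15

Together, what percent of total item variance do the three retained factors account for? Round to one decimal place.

Communalities: 0.4404, 0.5529, 0.8766, 0.5829, 0.6445, 0.2710, 0.3125; Σh² = 3.6808.
Total variance with 7 standardized items is 7, so the solution explains 3.6808/7 = 0.5258 = 52.58%.

52.6%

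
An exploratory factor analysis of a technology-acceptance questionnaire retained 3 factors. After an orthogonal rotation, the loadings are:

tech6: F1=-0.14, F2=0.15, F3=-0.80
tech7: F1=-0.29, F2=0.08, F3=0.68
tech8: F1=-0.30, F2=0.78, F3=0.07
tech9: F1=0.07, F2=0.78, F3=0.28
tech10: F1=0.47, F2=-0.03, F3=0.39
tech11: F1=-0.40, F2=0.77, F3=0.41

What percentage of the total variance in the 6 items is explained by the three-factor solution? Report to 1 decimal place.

65.4%

SS loadings by factor: 0.5795, 1.8395, 1.5059; total = 3.9249.
Total variance with 6 standardized items is 6, so the solution explains 3.9249/6 = 0.6542 = 65.42%.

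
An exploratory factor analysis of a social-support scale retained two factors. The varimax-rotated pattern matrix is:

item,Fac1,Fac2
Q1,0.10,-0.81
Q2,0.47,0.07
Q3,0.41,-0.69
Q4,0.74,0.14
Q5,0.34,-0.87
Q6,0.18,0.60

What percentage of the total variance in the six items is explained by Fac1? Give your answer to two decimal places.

18.24%

SS loadings for Fac1 = 0.10² + 0.47² + 0.41² + 0.74² + 0.34² + 0.18² = 1.0946
With 6 standardized items, total variance = 6. Proportion = 1.0946/6 = 0.1824 → 18.24%.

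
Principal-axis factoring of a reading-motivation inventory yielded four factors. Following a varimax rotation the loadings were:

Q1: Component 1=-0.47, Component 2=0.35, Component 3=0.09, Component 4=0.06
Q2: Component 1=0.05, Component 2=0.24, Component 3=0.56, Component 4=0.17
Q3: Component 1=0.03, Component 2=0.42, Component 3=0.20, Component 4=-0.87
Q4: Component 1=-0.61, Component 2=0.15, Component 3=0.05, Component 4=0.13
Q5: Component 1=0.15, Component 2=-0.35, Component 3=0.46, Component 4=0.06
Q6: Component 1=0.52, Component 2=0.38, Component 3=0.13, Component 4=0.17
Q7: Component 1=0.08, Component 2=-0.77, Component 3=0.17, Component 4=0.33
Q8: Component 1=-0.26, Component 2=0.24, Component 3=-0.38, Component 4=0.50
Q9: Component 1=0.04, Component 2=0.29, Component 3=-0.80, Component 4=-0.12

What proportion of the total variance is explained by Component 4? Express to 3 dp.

0.135

SS loadings for Component 4 = 0.06² + 0.17² + (-0.87)² + 0.13² + 0.06² + 0.17² + 0.33² + 0.50² + (-0.12)² = 1.2121
Proportion of variance = 1.2121 / 9 = 0.1347.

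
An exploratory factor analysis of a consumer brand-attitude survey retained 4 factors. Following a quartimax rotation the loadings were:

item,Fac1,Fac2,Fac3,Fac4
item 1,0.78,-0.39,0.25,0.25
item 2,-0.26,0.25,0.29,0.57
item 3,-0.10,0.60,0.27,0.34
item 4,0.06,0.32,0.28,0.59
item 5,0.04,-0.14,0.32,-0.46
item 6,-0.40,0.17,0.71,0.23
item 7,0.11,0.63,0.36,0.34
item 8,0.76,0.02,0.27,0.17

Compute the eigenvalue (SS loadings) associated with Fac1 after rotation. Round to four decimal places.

1.4409

SS loadings for Fac1 = 0.78² + (-0.26)² + (-0.10)² + 0.06² + 0.04² + (-0.40)² + 0.11² + 0.76² = 0.6084 + 0.0676 + 0.0100 + 0.0036 + 0.0016 + 0.1600 + 0.0121 + 0.5776 = 1.4409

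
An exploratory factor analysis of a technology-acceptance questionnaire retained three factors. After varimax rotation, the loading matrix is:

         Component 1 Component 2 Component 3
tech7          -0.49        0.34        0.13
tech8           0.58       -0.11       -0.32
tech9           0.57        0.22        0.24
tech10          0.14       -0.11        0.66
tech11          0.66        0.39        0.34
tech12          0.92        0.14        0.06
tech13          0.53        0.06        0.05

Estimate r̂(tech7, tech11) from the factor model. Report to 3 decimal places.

r̂ = Σ λ_i·λ_j across factors = (-0.49)(0.66) + (0.34)(0.39) + (0.13)(0.34)
  = -0.3234 +0.1326 +0.0442 = -0.1466

-0.147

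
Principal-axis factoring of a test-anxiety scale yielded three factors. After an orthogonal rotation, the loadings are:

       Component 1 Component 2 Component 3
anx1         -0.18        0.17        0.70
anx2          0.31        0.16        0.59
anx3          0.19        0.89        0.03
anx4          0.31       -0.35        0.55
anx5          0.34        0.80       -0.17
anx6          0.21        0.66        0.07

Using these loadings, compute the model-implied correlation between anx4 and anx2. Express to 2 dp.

r̂ = Σ λ_i·λ_j across factors = (0.31)(0.31) + (-0.35)(0.16) + (0.55)(0.59)
  = +0.0961 -0.0560 +0.3245 = 0.3646

0.36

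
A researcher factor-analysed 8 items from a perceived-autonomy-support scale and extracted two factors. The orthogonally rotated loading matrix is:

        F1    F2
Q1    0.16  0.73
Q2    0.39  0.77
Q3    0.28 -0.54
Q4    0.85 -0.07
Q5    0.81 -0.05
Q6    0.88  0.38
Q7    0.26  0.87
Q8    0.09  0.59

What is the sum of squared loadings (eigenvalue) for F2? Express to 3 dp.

2.674

SS loadings for F2 = 0.73² + 0.77² + (-0.54)² + (-0.07)² + (-0.05)² + 0.38² + 0.87² + 0.59² = 0.5329 + 0.5929 + 0.2916 + 0.0049 + 0.0025 + 0.1444 + 0.7569 + 0.3481 = 2.6742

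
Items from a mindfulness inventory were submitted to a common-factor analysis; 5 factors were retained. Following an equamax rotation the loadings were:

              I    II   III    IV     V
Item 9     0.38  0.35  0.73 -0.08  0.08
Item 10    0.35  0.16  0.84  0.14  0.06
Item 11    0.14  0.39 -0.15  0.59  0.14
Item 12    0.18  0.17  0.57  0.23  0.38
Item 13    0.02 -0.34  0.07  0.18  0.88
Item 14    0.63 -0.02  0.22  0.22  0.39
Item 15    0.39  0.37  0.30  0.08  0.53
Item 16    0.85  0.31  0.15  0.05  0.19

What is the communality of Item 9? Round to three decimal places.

h² = 0.38² + 0.35² + 0.73² + (-0.08)² + 0.08² = 0.1444 + 0.1225 + 0.5329 + 0.0064 + 0.0064 = 0.8126

0.813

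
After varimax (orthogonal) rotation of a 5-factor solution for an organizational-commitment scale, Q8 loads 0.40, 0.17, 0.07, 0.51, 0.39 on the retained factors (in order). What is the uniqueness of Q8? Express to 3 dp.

h² = 0.40² + 0.17² + 0.07² + 0.51² + 0.39² = 0.1600 + 0.0289 + 0.0049 + 0.2601 + 0.1521 = 0.6060
Uniqueness u² = 1 − h² = 1 − 0.6060 = 0.3940

0.394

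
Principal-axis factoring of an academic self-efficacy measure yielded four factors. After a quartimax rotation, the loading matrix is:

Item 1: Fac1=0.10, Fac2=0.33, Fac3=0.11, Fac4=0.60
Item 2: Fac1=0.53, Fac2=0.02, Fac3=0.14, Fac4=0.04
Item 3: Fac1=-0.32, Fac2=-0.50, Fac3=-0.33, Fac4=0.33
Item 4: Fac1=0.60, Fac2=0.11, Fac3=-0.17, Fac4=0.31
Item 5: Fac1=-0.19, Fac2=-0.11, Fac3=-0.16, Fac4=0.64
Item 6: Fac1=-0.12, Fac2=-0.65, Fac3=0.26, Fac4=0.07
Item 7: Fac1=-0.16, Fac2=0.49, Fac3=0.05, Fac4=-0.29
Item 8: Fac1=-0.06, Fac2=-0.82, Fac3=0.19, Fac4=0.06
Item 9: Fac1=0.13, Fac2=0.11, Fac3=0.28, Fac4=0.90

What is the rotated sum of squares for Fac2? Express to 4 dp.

1.7306

SS loadings for Fac2 = 0.33² + 0.02² + (-0.50)² + 0.11² + (-0.11)² + (-0.65)² + 0.49² + (-0.82)² + 0.11² = 0.1089 + 0.0004 + 0.2500 + 0.0121 + 0.0121 + 0.4225 + 0.2401 + 0.6724 + 0.0121 = 1.7306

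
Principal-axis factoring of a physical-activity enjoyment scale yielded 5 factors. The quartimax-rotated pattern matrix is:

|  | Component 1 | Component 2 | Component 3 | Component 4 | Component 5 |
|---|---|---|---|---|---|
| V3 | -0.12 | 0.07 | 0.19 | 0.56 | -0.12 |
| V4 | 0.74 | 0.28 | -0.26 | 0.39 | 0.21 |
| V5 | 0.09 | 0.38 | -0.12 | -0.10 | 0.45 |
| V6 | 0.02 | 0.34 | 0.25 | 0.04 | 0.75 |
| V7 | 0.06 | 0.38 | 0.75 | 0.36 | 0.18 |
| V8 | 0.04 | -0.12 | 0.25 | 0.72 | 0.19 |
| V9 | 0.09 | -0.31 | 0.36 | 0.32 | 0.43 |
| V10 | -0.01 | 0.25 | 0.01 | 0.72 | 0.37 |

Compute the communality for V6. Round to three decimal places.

h² = 0.02² + 0.34² + 0.25² + 0.04² + 0.75² = 0.0004 + 0.1156 + 0.0625 + 0.0016 + 0.5625 = 0.7426

0.743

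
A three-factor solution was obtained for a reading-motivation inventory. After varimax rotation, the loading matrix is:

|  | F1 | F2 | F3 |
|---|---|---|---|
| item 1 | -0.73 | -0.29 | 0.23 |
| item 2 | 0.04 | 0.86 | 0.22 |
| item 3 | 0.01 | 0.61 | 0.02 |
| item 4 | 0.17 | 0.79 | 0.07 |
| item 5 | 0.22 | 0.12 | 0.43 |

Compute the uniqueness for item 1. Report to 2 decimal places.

h² = (-0.73)² + (-0.29)² + 0.23² = 0.5329 + 0.0841 + 0.0529 = 0.6699
Uniqueness u² = 1 − h² = 1 − 0.6699 = 0.3301

0.33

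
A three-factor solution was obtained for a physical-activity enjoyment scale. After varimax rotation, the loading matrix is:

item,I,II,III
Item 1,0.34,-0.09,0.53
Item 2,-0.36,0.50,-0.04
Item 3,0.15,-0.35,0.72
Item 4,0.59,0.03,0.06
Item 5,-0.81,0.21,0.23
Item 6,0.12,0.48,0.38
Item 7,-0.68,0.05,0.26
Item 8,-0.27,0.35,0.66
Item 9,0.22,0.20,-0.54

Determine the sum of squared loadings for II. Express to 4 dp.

SS loadings for II = (-0.09)² + 0.50² + (-0.35)² + 0.03² + 0.21² + 0.48² + 0.05² + 0.35² + 0.20² = 0.0081 + 0.2500 + 0.1225 + 0.0009 + 0.0441 + 0.2304 + 0.0025 + 0.1225 + 0.0400 = 0.8210

0.8210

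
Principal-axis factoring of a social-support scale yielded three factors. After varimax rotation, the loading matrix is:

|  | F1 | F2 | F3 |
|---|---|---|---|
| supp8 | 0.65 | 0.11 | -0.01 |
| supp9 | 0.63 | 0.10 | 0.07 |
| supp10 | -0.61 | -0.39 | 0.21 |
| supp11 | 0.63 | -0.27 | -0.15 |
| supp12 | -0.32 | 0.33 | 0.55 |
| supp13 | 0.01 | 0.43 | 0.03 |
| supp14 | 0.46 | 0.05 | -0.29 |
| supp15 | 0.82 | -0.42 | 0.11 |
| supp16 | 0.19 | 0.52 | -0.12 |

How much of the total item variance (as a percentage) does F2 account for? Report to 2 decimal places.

SS loadings for F2 = 0.11² + 0.10² + (-0.39)² + (-0.27)² + 0.33² + 0.43² + 0.05² + (-0.42)² + 0.52² = 0.9902
With 9 standardized items, total variance = 9. Proportion = 0.9902/9 = 0.1100 → 11.00%.

11.00%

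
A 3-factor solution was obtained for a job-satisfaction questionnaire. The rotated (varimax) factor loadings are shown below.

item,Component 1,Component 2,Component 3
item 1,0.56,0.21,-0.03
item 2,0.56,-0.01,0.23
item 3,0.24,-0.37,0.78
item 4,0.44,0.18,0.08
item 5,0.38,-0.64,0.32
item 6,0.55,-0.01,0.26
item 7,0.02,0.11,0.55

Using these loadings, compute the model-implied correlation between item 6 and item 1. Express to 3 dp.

0.298

r̂ = Σ λ_i·λ_j across factors = (0.55)(0.56) + (-0.01)(0.21) + (0.26)(-0.03)
  = +0.3080 -0.0021 -0.0078 = 0.2981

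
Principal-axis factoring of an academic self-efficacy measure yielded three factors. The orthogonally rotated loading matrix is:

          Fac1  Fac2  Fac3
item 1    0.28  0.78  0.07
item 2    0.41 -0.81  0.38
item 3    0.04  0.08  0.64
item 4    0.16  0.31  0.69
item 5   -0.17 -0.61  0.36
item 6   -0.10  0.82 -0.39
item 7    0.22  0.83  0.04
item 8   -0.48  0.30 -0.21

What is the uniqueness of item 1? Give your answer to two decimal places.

h² = 0.28² + 0.78² + 0.07² = 0.0784 + 0.6084 + 0.0049 = 0.6917
Uniqueness u² = 1 − h² = 1 − 0.6917 = 0.3083

0.31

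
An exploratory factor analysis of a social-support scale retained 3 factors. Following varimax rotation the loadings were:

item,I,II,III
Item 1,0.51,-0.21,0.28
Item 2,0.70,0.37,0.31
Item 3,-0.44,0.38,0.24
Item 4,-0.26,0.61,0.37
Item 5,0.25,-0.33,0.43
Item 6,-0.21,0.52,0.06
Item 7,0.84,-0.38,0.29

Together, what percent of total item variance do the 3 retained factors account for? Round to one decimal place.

52.7%

Communalities: 0.3826, 0.7230, 0.3956, 0.5766, 0.3563, 0.3181, 0.9341; Σh² = 3.6863.
Total variance with 7 standardized items is 7, so the solution explains 3.6863/7 = 0.5266 = 52.66%.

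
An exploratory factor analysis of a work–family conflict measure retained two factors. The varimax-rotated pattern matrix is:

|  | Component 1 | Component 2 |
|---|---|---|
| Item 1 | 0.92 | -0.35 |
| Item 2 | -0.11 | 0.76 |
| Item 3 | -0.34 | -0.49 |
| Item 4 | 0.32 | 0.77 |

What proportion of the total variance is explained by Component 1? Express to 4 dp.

SS loadings for Component 1 = 0.92² + (-0.11)² + (-0.34)² + 0.32² = 1.0765
Proportion of variance = 1.0765 / 4 = 0.2691.

0.2691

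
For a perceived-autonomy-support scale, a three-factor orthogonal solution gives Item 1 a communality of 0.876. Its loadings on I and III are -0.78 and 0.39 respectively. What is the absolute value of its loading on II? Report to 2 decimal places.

Under orthogonal rotation h² = Σλ², so λ_II² = h² − (0.7605) = 0.876 − 0.7605 = 0.1155.
|λ| = √0.1155 = 0.3399.

0.34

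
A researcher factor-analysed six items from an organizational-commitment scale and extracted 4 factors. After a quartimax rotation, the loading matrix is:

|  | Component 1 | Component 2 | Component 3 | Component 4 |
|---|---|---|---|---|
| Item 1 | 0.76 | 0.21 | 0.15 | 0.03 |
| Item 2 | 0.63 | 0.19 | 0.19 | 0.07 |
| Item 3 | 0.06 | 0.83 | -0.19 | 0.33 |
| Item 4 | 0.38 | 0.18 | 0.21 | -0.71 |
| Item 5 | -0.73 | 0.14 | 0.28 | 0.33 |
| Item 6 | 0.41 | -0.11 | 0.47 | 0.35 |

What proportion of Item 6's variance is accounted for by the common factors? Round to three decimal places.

h² = 0.41² + (-0.11)² + 0.47² + 0.35² = 0.1681 + 0.0121 + 0.2209 + 0.1225 = 0.5236

0.524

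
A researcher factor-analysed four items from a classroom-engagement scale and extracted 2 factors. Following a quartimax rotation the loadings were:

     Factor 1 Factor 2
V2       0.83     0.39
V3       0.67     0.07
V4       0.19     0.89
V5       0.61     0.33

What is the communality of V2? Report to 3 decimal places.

0.841

h² = 0.83² + 0.39² = 0.6889 + 0.1521 = 0.8410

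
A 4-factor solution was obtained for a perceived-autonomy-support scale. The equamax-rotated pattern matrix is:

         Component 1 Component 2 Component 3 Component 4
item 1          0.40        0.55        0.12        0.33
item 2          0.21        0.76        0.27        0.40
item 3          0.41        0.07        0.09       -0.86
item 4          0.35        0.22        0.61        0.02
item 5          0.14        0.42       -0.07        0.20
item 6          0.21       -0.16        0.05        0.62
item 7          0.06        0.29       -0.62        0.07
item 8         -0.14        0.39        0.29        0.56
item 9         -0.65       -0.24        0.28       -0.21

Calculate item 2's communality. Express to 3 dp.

h² = 0.21² + 0.76² + 0.27² + 0.40² = 0.0441 + 0.5776 + 0.0729 + 0.1600 = 0.8546

0.855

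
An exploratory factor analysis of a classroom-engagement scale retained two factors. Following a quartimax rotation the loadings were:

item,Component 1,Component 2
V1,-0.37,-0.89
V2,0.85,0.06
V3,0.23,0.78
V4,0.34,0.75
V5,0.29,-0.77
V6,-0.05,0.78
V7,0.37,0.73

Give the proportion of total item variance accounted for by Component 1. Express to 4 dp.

SS loadings for Component 1 = (-0.37)² + 0.85² + 0.23² + 0.34² + 0.29² + (-0.05)² + 0.37² = 1.2514
Proportion of variance = 1.2514 / 7 = 0.1788.

0.1788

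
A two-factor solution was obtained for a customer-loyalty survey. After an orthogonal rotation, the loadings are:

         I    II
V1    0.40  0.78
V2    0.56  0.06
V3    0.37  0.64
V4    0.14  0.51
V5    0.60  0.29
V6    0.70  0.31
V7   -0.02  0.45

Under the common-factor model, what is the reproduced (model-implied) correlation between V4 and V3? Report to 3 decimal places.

r̂ = Σ λ_i·λ_j across factors = (0.14)(0.37) + (0.51)(0.64)
  = +0.0518 +0.3264 = 0.3782

0.378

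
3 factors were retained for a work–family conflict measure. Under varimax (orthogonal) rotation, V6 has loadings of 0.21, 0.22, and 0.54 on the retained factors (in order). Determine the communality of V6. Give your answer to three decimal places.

h² = 0.21² + 0.22² + 0.54² = 0.0441 + 0.0484 + 0.2916 = 0.3841

0.384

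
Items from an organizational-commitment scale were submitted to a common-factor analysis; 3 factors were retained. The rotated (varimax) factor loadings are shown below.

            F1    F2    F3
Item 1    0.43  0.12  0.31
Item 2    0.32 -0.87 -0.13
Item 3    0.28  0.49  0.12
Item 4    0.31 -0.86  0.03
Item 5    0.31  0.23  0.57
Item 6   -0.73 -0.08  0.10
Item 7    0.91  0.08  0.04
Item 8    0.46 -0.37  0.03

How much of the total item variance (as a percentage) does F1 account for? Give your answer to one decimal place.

26.6%

SS loadings for F1 = 0.43² + 0.32² + 0.28² + 0.31² + 0.31² + (-0.73)² + 0.91² + 0.46² = 2.1305
With 8 standardized items, total variance = 8. Proportion = 2.1305/8 = 0.2663 → 26.63%.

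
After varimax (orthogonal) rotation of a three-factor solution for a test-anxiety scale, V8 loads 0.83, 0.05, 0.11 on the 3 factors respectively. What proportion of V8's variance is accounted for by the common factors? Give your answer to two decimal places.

h² = 0.83² + 0.05² + 0.11² = 0.6889 + 0.0025 + 0.0121 = 0.7035

0.70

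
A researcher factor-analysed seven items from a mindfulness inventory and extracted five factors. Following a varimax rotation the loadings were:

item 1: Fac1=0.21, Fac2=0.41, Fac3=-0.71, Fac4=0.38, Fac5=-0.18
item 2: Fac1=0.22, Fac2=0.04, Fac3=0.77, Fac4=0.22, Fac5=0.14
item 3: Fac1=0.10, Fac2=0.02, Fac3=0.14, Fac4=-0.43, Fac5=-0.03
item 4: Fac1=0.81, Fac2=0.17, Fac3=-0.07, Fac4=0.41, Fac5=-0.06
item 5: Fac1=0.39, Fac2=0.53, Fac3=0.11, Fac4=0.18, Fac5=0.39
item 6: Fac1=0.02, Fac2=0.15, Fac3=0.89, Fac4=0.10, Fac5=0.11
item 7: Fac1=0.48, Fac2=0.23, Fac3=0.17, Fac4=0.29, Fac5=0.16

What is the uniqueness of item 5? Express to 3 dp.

0.370

h² = 0.39² + 0.53² + 0.11² + 0.18² + 0.39² = 0.1521 + 0.2809 + 0.0121 + 0.0324 + 0.1521 = 0.6296
Uniqueness u² = 1 − h² = 1 − 0.6296 = 0.3704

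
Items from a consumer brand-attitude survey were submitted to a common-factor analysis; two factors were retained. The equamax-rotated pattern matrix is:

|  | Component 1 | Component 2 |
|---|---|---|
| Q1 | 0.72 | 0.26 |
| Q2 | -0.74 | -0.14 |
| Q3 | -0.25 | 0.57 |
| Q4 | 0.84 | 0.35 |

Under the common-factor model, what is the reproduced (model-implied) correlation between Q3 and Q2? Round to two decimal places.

r̂ = Σ λ_i·λ_j across factors = (-0.25)(-0.74) + (0.57)(-0.14)
  = +0.1850 -0.0798 = 0.1052

0.11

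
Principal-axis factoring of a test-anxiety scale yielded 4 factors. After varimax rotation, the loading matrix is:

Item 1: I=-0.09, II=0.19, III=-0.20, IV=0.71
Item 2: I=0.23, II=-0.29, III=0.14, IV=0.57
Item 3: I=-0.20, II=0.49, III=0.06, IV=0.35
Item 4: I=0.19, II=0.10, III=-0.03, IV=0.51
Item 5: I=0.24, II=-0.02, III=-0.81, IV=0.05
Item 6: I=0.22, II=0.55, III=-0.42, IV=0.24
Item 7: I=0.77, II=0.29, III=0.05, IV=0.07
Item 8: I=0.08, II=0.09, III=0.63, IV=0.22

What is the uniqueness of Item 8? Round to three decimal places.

h² = 0.08² + 0.09² + 0.63² + 0.22² = 0.0064 + 0.0081 + 0.3969 + 0.0484 = 0.4598
Uniqueness u² = 1 − h² = 1 − 0.4598 = 0.5402

0.540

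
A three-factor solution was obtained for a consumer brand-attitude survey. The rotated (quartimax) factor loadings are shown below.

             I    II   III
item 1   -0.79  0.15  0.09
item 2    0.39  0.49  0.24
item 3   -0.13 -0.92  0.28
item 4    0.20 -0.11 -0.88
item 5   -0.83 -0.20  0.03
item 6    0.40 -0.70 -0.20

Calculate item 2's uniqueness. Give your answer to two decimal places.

h² = 0.39² + 0.49² + 0.24² = 0.1521 + 0.2401 + 0.0576 = 0.4498
Uniqueness u² = 1 − h² = 1 − 0.4498 = 0.5502

0.55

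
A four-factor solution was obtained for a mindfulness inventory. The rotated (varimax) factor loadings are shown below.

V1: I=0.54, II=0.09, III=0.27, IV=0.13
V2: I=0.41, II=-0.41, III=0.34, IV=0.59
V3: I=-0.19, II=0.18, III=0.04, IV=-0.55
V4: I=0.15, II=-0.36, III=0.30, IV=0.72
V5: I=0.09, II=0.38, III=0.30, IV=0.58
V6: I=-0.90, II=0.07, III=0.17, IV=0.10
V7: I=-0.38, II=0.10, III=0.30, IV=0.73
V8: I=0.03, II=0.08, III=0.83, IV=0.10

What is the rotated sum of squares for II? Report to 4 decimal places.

0.5039

SS loadings for II = 0.09² + (-0.41)² + 0.18² + (-0.36)² + 0.38² + 0.07² + 0.10² + 0.08² = 0.0081 + 0.1681 + 0.0324 + 0.1296 + 0.1444 + 0.0049 + 0.0100 + 0.0064 = 0.5039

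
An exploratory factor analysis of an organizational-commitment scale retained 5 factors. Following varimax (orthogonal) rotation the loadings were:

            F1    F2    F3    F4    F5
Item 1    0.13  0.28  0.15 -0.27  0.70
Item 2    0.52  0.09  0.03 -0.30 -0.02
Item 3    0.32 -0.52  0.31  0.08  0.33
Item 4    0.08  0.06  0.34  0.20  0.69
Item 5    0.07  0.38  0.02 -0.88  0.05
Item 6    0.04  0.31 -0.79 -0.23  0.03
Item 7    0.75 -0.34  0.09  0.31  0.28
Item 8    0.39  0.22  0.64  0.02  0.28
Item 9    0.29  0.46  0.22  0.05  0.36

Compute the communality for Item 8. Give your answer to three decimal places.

h² = 0.39² + 0.22² + 0.64² + 0.02² + 0.28² = 0.1521 + 0.0484 + 0.4096 + 0.0004 + 0.0784 = 0.6889

0.689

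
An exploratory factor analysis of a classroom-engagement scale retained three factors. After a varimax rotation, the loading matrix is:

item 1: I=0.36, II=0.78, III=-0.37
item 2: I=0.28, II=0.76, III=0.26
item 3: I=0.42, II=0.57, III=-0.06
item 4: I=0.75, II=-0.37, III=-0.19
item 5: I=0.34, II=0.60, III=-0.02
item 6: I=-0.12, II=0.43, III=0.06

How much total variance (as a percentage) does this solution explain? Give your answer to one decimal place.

58.6%

Communalities: 0.8749, 0.7236, 0.5049, 0.7355, 0.4760, 0.2029; Σh² = 3.5178.
Total variance with 6 standardized items is 6, so the solution explains 3.5178/6 = 0.5863 = 58.63%.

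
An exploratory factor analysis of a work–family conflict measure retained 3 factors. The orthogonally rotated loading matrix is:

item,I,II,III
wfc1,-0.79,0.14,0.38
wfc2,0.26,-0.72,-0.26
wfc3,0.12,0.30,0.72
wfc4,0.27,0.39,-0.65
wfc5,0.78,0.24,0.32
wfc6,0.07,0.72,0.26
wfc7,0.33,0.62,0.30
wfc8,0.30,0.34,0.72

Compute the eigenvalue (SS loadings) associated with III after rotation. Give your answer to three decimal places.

SS loadings for III = 0.38² + (-0.26)² + 0.72² + (-0.65)² + 0.32² + 0.26² + 0.30² + 0.72² = 0.1444 + 0.0676 + 0.5184 + 0.4225 + 0.1024 + 0.0676 + 0.0900 + 0.5184 = 1.9313

1.931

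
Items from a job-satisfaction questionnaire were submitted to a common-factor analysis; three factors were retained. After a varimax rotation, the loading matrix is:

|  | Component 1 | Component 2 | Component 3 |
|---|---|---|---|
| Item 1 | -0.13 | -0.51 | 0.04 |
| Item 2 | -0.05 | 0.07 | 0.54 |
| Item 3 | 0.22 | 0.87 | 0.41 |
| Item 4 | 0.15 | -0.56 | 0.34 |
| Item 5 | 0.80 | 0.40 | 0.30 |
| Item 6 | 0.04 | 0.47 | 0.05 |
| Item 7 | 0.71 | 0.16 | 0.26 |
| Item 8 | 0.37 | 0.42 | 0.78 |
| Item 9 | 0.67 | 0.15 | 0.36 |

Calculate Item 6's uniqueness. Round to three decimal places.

h² = 0.04² + 0.47² + 0.05² = 0.0016 + 0.2209 + 0.0025 = 0.2250
Uniqueness u² = 1 − h² = 1 − 0.2250 = 0.7750

0.775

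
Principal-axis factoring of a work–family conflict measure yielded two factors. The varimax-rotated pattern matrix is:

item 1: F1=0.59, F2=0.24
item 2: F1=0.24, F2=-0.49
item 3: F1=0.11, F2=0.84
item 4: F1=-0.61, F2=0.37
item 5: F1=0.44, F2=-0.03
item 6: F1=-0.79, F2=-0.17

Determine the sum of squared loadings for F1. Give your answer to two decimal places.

1.61

SS loadings for F1 = 0.59² + 0.24² + 0.11² + (-0.61)² + 0.44² + (-0.79)² = 0.3481 + 0.0576 + 0.0121 + 0.3721 + 0.1936 + 0.6241 = 1.6076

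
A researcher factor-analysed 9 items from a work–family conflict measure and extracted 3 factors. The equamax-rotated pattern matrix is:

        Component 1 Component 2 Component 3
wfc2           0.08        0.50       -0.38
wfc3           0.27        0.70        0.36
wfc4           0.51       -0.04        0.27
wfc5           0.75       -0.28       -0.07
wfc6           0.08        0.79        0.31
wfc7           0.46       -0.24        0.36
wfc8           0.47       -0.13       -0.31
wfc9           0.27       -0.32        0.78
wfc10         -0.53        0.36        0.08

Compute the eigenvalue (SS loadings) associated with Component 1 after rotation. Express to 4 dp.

SS loadings for Component 1 = 0.08² + 0.27² + 0.51² + 0.75² + 0.08² + 0.46² + 0.47² + 0.27² + (-0.53)² = 0.0064 + 0.0729 + 0.2601 + 0.5625 + 0.0064 + 0.2116 + 0.2209 + 0.0729 + 0.2809 = 1.6946

1.6946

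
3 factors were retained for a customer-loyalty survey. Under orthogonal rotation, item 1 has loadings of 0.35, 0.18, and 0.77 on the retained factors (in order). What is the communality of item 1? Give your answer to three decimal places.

h² = 0.35² + 0.18² + 0.77² = 0.1225 + 0.0324 + 0.5929 = 0.7478

0.748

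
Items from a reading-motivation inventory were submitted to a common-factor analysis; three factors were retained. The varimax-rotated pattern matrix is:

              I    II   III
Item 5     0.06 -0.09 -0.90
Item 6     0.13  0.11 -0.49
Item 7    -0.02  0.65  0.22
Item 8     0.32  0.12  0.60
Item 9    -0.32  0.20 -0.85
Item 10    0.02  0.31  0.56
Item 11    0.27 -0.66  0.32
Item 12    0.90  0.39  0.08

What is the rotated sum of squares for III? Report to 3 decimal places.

SS loadings for III = (-0.90)² + (-0.49)² + 0.22² + 0.60² + (-0.85)² + 0.56² + 0.32² + 0.08² = 0.8100 + 0.2401 + 0.0484 + 0.3600 + 0.7225 + 0.3136 + 0.1024 + 0.0064 = 2.6034

2.603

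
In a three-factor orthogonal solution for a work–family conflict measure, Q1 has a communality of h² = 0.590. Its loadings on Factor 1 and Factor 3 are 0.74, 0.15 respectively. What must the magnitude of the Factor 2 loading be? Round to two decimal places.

0.14

Under orthogonal rotation h² = Σλ², so λ_Factor 2² = h² − (0.5701) = 0.590 − 0.5701 = 0.0199.
|λ| = √0.0199 = 0.1411.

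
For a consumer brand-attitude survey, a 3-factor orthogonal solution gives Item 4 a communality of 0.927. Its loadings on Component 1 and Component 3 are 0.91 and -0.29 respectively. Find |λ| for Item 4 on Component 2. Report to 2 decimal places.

0.12

Under orthogonal rotation h² = Σλ², so λ_Component 2² = h² − (0.9122) = 0.927 − 0.9122 = 0.0148.
|λ| = √0.0148 = 0.1217.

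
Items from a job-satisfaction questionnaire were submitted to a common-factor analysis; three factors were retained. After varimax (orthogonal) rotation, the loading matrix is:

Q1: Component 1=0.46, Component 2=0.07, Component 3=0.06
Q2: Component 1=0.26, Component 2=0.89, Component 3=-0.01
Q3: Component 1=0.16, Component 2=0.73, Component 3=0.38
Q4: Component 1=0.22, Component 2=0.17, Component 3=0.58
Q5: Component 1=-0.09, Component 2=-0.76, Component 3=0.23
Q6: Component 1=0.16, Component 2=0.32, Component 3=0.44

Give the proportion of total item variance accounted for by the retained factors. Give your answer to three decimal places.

SS loadings by factor: 0.3869, 2.0388, 0.7310; total = 3.1567.
Total variance with 6 standardized items is 6, so the solution explains 3.1567/6 = 0.5261.

0.526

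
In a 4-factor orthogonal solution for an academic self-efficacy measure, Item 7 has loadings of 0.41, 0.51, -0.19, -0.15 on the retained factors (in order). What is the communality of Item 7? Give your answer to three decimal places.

0.487

h² = 0.41² + 0.51² + (-0.19)² + (-0.15)² = 0.1681 + 0.2601 + 0.0361 + 0.0225 = 0.4868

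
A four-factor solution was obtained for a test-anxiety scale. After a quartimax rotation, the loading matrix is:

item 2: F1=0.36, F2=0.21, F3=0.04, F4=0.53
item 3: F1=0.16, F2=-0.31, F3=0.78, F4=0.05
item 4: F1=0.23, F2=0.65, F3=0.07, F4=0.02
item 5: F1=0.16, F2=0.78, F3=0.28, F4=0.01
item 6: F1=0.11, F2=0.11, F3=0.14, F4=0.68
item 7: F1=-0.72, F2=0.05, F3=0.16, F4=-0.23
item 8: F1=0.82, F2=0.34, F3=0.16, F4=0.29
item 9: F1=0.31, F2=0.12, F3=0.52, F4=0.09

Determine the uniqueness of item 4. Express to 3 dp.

0.519

h² = 0.23² + 0.65² + 0.07² + 0.02² = 0.0529 + 0.4225 + 0.0049 + 0.0004 = 0.4807
Uniqueness u² = 1 − h² = 1 − 0.4807 = 0.5193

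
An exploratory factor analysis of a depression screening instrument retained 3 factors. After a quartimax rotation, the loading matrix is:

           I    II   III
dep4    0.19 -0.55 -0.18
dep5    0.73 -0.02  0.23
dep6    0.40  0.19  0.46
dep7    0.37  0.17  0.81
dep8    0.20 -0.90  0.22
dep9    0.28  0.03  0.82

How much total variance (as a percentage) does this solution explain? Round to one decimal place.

63.9%

SS loadings by factor: 0.9843, 1.1788, 1.6738; total = 3.8369.
Total variance with 6 standardized items is 6, so the solution explains 3.8369/6 = 0.6395 = 63.95%.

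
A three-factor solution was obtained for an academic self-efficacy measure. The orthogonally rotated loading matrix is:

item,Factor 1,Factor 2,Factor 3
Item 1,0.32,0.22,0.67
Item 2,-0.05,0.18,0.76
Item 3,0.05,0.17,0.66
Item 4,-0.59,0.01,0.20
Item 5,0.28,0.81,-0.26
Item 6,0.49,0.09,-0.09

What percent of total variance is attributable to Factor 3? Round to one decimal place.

SS loadings for Factor 3 = 0.67² + 0.76² + 0.66² + 0.20² + (-0.26)² + (-0.09)² = 1.5778
With 6 standardized items, total variance = 6. Proportion = 1.5778/6 = 0.2630 → 26.30%.

26.3%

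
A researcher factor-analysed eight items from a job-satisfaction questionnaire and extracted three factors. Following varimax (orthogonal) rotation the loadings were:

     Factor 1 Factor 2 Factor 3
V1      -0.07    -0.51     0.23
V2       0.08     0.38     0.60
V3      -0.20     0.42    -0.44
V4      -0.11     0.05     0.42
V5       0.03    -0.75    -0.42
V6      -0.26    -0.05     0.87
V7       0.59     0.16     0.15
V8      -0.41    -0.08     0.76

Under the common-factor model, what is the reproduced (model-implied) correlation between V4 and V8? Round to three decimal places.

r̂ = Σ λ_i·λ_j across factors = (-0.11)(-0.41) + (0.05)(-0.08) + (0.42)(0.76)
  = +0.0451 -0.0040 +0.3192 = 0.3603

0.360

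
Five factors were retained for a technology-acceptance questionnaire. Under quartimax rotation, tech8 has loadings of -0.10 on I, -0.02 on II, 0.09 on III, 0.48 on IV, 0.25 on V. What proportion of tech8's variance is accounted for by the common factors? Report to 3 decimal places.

0.311

h² = (-0.10)² + (-0.02)² + 0.09² + 0.48² + 0.25² = 0.0100 + 0.0004 + 0.0081 + 0.2304 + 0.0625 = 0.3114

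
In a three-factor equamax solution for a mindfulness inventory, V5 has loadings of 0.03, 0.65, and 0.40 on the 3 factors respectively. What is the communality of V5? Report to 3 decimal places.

h² = 0.03² + 0.65² + 0.40² = 0.0009 + 0.4225 + 0.1600 = 0.5834

0.583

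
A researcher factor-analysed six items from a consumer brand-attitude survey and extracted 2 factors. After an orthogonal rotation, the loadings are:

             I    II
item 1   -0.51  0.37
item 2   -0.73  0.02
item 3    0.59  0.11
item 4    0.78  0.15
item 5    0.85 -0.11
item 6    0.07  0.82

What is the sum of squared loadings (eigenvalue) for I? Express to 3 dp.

SS loadings for I = (-0.51)² + (-0.73)² + 0.59² + 0.78² + 0.85² + 0.07² = 0.2601 + 0.5329 + 0.3481 + 0.6084 + 0.7225 + 0.0049 = 2.4769

2.477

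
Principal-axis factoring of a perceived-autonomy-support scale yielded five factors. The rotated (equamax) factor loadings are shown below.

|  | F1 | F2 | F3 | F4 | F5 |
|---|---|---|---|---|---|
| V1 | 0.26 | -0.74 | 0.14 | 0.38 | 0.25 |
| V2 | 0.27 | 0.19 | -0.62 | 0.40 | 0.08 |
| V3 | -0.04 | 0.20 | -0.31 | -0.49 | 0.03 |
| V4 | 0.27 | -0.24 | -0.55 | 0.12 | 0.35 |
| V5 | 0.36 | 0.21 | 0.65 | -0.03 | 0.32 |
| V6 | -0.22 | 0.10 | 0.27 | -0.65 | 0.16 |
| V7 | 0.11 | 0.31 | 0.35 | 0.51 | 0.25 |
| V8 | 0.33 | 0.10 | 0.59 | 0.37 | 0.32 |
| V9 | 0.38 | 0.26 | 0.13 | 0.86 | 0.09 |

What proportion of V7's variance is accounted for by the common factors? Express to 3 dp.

h² = 0.11² + 0.31² + 0.35² + 0.51² + 0.25² = 0.0121 + 0.0961 + 0.1225 + 0.2601 + 0.0625 = 0.5533

0.553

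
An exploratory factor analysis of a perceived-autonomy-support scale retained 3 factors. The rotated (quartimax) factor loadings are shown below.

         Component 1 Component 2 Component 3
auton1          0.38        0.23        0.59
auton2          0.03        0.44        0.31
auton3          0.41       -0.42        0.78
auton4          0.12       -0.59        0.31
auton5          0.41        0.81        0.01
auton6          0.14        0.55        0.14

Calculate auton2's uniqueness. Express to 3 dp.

0.709

h² = 0.03² + 0.44² + 0.31² = 0.0009 + 0.1936 + 0.0961 = 0.2906
Uniqueness u² = 1 − h² = 1 − 0.2906 = 0.7094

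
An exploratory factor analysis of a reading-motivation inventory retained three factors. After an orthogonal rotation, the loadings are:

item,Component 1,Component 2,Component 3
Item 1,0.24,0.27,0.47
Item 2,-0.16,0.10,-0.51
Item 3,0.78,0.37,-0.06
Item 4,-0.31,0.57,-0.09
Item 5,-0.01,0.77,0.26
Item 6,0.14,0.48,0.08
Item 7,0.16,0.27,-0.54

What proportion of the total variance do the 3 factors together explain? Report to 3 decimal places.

0.447

SS loadings by factor: 0.8330, 1.4409, 0.8583; total = 3.1322.
Total variance with 7 standardized items is 7, so the solution explains 3.1322/7 = 0.4475.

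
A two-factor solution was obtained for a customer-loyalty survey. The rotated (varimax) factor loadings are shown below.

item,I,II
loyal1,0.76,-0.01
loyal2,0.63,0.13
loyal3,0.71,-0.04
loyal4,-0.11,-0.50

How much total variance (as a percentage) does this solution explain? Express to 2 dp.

Communalities: 0.5777, 0.4138, 0.5057, 0.2621; Σh² = 1.7593.
Total variance with 4 standardized items is 4, so the solution explains 1.7593/4 = 0.4398 = 43.98%.

43.98%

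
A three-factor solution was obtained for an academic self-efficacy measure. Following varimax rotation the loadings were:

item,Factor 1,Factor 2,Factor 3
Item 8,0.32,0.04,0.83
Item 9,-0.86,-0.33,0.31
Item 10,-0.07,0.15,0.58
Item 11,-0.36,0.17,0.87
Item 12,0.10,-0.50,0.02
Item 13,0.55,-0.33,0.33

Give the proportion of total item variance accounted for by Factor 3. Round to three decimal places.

0.331

SS loadings for Factor 3 = 0.83² + 0.31² + 0.58² + 0.87² + 0.02² + 0.33² = 1.9876
Proportion of variance = 1.9876 / 6 = 0.3313.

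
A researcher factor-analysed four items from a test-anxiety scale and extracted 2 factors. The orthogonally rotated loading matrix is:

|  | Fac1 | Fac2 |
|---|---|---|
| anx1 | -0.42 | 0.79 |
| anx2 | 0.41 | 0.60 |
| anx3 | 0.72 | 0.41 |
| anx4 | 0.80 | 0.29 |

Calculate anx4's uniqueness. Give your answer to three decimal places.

0.276

h² = 0.80² + 0.29² = 0.6400 + 0.0841 = 0.7241
Uniqueness u² = 1 − h² = 1 − 0.7241 = 0.2759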